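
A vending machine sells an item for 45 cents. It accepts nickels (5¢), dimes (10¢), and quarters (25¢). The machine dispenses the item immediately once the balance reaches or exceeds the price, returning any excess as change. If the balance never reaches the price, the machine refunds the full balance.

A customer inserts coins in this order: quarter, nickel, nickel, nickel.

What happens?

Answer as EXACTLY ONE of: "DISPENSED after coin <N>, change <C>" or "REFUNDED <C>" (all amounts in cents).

Answer: REFUNDED 40

Derivation:
Price: 45¢
Coin 1 (quarter, 25¢): balance = 25¢
Coin 2 (nickel, 5¢): balance = 30¢
Coin 3 (nickel, 5¢): balance = 35¢
Coin 4 (nickel, 5¢): balance = 40¢
All coins inserted, balance 40¢ < price 45¢ → REFUND 40¢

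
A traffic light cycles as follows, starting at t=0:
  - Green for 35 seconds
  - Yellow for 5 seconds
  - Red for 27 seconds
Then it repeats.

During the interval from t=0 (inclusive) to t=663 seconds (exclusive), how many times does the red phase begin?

Answer: 10

Derivation:
Cycle = 35+5+27 = 67s
red phase starts at t = k*67 + 40 for k=0,1,2,...
Need k*67+40 < 663 → k < 9.299
k ∈ {0, ..., 9} → 10 starts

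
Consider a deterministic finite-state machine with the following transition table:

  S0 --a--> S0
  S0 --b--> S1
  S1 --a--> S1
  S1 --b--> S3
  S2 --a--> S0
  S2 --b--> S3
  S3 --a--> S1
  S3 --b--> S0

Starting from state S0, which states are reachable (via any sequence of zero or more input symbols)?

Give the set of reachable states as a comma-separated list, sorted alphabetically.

Answer: S0, S1, S3

Derivation:
BFS from S0:
  visit S0: S0--a-->S0 (seen), S0--b-->S1 (new)
  visit S1: S1--a-->S1 (seen), S1--b-->S3 (new)
  visit S3: S3--a-->S1 (seen), S3--b-->S0 (seen)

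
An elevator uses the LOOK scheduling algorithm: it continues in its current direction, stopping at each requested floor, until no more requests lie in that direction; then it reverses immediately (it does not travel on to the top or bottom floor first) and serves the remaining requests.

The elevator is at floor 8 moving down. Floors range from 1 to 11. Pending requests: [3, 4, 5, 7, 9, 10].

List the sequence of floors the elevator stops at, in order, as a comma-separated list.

Answer: 7, 5, 4, 3, 9, 10

Derivation:
Current: 8, moving DOWN
Serve below first (descending): [7, 5, 4, 3]
Then reverse, serve above (ascending): [9, 10]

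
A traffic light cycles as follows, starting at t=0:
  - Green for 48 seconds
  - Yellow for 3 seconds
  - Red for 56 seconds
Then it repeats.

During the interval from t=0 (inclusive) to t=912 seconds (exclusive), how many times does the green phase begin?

Answer: 9

Derivation:
Cycle = 48+3+56 = 107s
green phase starts at t = k*107 + 0 for k=0,1,2,...
Need k*107+0 < 912 → k < 8.523
k ∈ {0, ..., 8} → 9 starts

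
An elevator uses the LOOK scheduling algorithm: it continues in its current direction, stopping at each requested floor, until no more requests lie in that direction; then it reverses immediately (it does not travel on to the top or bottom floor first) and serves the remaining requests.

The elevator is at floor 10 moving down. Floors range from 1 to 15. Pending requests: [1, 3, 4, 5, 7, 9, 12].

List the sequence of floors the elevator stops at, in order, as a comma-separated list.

Current: 10, moving DOWN
Serve below first (descending): [9, 7, 5, 4, 3, 1]
Then reverse, serve above (ascending): [12]

Answer: 9, 7, 5, 4, 3, 1, 12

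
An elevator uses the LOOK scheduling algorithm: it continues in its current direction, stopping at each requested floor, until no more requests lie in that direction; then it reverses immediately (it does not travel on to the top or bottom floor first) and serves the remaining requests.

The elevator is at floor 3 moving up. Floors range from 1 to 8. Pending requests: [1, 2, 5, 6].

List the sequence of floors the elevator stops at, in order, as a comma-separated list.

Current: 3, moving UP
Serve above first (ascending): [5, 6]
Then reverse, serve below (descending): [2, 1]

Answer: 5, 6, 2, 1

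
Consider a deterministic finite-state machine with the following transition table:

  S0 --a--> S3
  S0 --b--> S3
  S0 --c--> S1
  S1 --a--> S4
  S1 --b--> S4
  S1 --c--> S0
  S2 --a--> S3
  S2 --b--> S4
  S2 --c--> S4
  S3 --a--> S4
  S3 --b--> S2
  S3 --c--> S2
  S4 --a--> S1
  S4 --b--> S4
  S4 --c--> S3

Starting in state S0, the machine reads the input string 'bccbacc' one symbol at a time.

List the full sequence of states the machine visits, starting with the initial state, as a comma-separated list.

Start: S0
  read 'b': S0 --b--> S3
  read 'c': S3 --c--> S2
  read 'c': S2 --c--> S4
  read 'b': S4 --b--> S4
  read 'a': S4 --a--> S1
  read 'c': S1 --c--> S0
  read 'c': S0 --c--> S1

Answer: S0, S3, S2, S4, S4, S1, S0, S1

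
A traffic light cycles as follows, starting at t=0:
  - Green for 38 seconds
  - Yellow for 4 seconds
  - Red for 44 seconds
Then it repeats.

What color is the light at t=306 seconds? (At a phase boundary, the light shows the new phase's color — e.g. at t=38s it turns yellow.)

Cycle length = 38 + 4 + 44 = 86s
t = 306, phase_t = 306 mod 86 = 48
48 >= 42 → RED

Answer: red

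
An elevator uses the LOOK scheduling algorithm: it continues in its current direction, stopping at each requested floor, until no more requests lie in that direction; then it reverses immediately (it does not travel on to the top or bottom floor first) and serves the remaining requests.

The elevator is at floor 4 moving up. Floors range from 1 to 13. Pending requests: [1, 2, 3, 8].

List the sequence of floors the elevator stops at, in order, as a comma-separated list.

Current: 4, moving UP
Serve above first (ascending): [8]
Then reverse, serve below (descending): [3, 2, 1]

Answer: 8, 3, 2, 1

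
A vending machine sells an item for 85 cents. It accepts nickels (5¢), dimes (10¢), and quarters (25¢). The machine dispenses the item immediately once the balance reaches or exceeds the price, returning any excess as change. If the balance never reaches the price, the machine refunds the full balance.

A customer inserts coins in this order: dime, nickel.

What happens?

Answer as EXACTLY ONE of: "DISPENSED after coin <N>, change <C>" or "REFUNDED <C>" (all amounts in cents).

Answer: REFUNDED 15

Derivation:
Price: 85¢
Coin 1 (dime, 10¢): balance = 10¢
Coin 2 (nickel, 5¢): balance = 15¢
All coins inserted, balance 15¢ < price 85¢ → REFUND 15¢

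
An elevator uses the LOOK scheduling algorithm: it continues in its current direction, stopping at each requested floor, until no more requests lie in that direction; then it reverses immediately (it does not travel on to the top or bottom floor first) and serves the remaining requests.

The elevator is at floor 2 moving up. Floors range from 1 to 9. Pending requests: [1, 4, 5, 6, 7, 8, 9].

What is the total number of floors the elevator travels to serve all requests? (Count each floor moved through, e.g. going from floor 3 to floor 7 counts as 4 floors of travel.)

Answer: 15

Derivation:
Start at floor 2 moving up, LOOK stop order: [4, 5, 6, 7, 8, 9, 1]
  2 → 4: |4-2| = 2, total = 2
  4 → 5: |5-4| = 1, total = 3
  5 → 6: |6-5| = 1, total = 4
  6 → 7: |7-6| = 1, total = 5
  7 → 8: |8-7| = 1, total = 6
  8 → 9: |9-8| = 1, total = 7
  9 → 1: |1-9| = 8, total = 15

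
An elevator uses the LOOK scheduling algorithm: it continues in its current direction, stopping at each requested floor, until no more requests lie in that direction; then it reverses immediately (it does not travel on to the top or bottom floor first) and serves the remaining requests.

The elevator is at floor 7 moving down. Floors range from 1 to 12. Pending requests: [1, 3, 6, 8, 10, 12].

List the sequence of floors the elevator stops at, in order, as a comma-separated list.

Current: 7, moving DOWN
Serve below first (descending): [6, 3, 1]
Then reverse, serve above (ascending): [8, 10, 12]

Answer: 6, 3, 1, 8, 10, 12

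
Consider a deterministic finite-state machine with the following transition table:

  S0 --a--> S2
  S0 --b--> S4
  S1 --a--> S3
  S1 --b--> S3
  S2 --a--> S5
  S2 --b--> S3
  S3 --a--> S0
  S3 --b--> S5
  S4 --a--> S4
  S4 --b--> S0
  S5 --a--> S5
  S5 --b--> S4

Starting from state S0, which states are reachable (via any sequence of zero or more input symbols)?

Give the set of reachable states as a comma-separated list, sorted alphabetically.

BFS from S0:
  visit S0: S0--a-->S2 (new), S0--b-->S4 (new)
  visit S2: S2--a-->S5 (new), S2--b-->S3 (new)
  visit S4: S4--a-->S4 (seen), S4--b-->S0 (seen)
  visit S5: S5--a-->S5 (seen), S5--b-->S4 (seen)
  visit S3: S3--a-->S0 (seen), S3--b-->S5 (seen)

Answer: S0, S2, S3, S4, S5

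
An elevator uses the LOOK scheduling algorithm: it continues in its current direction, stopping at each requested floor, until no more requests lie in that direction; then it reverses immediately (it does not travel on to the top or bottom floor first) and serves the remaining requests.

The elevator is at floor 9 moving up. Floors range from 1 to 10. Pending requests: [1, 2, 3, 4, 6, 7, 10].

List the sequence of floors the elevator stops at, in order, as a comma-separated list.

Current: 9, moving UP
Serve above first (ascending): [10]
Then reverse, serve below (descending): [7, 6, 4, 3, 2, 1]

Answer: 10, 7, 6, 4, 3, 2, 1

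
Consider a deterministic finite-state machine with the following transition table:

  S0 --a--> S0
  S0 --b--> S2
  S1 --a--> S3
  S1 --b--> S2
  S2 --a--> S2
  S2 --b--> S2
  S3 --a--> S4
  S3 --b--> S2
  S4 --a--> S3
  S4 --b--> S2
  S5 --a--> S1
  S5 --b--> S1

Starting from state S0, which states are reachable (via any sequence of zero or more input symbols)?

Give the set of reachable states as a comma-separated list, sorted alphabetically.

Answer: S0, S2

Derivation:
BFS from S0:
  visit S0: S0--a-->S0 (seen), S0--b-->S2 (new)
  visit S2: S2--a-->S2 (seen), S2--b-->S2 (seen)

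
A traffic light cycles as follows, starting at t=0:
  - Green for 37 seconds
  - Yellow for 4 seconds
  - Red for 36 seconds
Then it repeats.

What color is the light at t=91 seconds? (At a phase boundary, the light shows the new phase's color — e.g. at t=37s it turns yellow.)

Cycle length = 37 + 4 + 36 = 77s
t = 91, phase_t = 91 mod 77 = 14
14 < 37 (green end) → GREEN

Answer: green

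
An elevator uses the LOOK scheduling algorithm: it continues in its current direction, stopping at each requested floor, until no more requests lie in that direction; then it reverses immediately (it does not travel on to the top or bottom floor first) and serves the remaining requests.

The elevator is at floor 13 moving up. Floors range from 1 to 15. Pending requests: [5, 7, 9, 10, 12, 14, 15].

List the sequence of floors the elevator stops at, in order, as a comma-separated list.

Answer: 14, 15, 12, 10, 9, 7, 5

Derivation:
Current: 13, moving UP
Serve above first (ascending): [14, 15]
Then reverse, serve below (descending): [12, 10, 9, 7, 5]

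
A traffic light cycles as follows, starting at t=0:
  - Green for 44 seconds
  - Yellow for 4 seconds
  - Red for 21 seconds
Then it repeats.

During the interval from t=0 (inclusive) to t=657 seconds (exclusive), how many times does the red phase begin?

Cycle = 44+4+21 = 69s
red phase starts at t = k*69 + 48 for k=0,1,2,...
Need k*69+48 < 657 → k < 8.826
k ∈ {0, ..., 8} → 9 starts

Answer: 9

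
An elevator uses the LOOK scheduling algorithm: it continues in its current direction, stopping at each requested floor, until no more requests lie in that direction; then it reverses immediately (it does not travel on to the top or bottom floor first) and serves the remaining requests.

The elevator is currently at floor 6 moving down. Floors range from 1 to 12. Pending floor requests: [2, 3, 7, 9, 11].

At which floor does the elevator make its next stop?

Answer: 3

Derivation:
Current floor: 6, direction: down
Requests above: [7, 9, 11]
Requests below: [2, 3]
Moving down and requests lie below → nearest below is max([2, 3]) = 3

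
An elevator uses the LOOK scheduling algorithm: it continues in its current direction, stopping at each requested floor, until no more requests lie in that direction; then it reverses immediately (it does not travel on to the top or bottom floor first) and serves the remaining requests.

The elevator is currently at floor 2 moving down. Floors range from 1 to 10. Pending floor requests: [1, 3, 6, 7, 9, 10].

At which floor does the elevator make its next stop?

Answer: 1

Derivation:
Current floor: 2, direction: down
Requests above: [3, 6, 7, 9, 10]
Requests below: [1]
Moving down and requests lie below → nearest below is max([1]) = 1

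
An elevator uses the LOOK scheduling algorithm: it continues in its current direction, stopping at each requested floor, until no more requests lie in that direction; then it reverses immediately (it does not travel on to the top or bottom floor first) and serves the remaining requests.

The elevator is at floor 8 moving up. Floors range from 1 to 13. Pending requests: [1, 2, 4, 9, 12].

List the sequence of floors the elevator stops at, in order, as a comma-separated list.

Current: 8, moving UP
Serve above first (ascending): [9, 12]
Then reverse, serve below (descending): [4, 2, 1]

Answer: 9, 12, 4, 2, 1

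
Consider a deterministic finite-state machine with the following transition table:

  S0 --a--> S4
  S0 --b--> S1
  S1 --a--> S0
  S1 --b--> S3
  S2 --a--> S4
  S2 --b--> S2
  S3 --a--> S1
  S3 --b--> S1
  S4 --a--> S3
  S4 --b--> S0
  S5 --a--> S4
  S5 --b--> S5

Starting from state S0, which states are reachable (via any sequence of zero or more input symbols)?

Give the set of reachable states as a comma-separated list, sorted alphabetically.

Answer: S0, S1, S3, S4

Derivation:
BFS from S0:
  visit S0: S0--a-->S4 (new), S0--b-->S1 (new)
  visit S4: S4--a-->S3 (new), S4--b-->S0 (seen)
  visit S1: S1--a-->S0 (seen), S1--b-->S3 (seen)
  visit S3: S3--a-->S1 (seen), S3--b-->S1 (seen)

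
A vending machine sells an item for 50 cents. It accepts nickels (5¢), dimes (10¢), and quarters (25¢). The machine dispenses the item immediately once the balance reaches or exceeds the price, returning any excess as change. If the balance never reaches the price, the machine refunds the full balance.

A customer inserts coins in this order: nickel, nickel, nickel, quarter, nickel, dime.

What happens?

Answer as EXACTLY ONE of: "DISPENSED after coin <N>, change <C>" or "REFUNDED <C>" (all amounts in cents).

Price: 50¢
Coin 1 (nickel, 5¢): balance = 5¢
Coin 2 (nickel, 5¢): balance = 10¢
Coin 3 (nickel, 5¢): balance = 15¢
Coin 4 (quarter, 25¢): balance = 40¢
Coin 5 (nickel, 5¢): balance = 45¢
Coin 6 (dime, 10¢): balance = 55¢
  → balance >= price → DISPENSE, change = 55 - 50 = 5¢

Answer: DISPENSED after coin 6, change 5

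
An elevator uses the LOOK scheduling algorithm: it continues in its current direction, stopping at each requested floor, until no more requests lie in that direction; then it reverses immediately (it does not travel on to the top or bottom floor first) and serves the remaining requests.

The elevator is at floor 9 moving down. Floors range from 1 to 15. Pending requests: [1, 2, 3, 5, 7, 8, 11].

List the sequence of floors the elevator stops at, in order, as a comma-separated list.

Current: 9, moving DOWN
Serve below first (descending): [8, 7, 5, 3, 2, 1]
Then reverse, serve above (ascending): [11]

Answer: 8, 7, 5, 3, 2, 1, 11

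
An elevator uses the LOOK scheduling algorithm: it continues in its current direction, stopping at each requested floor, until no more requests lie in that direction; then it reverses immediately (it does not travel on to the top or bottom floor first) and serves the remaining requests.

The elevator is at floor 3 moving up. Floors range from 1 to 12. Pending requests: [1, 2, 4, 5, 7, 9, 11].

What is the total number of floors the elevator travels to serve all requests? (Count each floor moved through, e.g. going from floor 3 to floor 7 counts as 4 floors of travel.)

Start at floor 3 moving up, LOOK stop order: [4, 5, 7, 9, 11, 2, 1]
  3 → 4: |4-3| = 1, total = 1
  4 → 5: |5-4| = 1, total = 2
  5 → 7: |7-5| = 2, total = 4
  7 → 9: |9-7| = 2, total = 6
  9 → 11: |11-9| = 2, total = 8
  11 → 2: |2-11| = 9, total = 17
  2 → 1: |1-2| = 1, total = 18

Answer: 18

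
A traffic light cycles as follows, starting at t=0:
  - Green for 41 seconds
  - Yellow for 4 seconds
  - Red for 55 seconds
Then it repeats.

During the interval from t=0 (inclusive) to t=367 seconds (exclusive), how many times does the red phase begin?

Answer: 4

Derivation:
Cycle = 41+4+55 = 100s
red phase starts at t = k*100 + 45 for k=0,1,2,...
Need k*100+45 < 367 → k < 3.220
k ∈ {0, ..., 3} → 4 starts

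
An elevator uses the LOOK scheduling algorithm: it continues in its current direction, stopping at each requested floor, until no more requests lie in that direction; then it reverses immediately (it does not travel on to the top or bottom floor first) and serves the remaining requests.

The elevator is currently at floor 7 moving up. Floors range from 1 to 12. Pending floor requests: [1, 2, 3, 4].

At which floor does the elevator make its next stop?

Current floor: 7, direction: up
Requests above: []
Requests below: [1, 2, 3, 4]
Moving up but no requests above → reverse; nearest below is max([1, 2, 3, 4]) = 4

Answer: 4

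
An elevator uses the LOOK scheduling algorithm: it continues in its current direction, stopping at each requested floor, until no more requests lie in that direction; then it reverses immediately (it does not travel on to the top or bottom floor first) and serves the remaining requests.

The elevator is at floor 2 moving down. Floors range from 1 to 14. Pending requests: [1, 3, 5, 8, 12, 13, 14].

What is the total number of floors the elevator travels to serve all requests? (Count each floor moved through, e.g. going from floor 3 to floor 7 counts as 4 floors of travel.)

Answer: 14

Derivation:
Start at floor 2 moving down, LOOK stop order: [1, 3, 5, 8, 12, 13, 14]
  2 → 1: |1-2| = 1, total = 1
  1 → 3: |3-1| = 2, total = 3
  3 → 5: |5-3| = 2, total = 5
  5 → 8: |8-5| = 3, total = 8
  8 → 12: |12-8| = 4, total = 12
  12 → 13: |13-12| = 1, total = 13
  13 → 14: |14-13| = 1, total = 14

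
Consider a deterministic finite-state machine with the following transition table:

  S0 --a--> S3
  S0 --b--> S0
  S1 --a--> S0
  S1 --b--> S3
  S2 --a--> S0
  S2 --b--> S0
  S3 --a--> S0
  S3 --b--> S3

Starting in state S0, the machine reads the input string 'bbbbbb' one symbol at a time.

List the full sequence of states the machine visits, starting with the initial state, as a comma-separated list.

Answer: S0, S0, S0, S0, S0, S0, S0

Derivation:
Start: S0
  read 'b': S0 --b--> S0
  read 'b': S0 --b--> S0
  read 'b': S0 --b--> S0
  read 'b': S0 --b--> S0
  read 'b': S0 --b--> S0
  read 'b': S0 --b--> S0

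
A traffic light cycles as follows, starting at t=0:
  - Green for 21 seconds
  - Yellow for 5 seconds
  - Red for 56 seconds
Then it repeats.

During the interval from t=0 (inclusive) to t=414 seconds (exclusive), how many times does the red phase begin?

Cycle = 21+5+56 = 82s
red phase starts at t = k*82 + 26 for k=0,1,2,...
Need k*82+26 < 414 → k < 4.732
k ∈ {0, ..., 4} → 5 starts

Answer: 5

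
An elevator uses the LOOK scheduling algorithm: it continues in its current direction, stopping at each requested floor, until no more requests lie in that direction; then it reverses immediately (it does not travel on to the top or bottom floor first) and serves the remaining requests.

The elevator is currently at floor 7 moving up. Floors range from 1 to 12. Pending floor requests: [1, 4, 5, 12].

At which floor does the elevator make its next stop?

Answer: 12

Derivation:
Current floor: 7, direction: up
Requests above: [12]
Requests below: [1, 4, 5]
Moving up and requests lie above → nearest above is min([12]) = 12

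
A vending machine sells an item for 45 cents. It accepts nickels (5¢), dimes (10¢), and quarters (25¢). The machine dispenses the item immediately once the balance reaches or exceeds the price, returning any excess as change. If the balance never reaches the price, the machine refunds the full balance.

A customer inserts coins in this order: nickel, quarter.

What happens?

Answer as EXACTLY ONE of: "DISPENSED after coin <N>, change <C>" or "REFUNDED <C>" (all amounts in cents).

Price: 45¢
Coin 1 (nickel, 5¢): balance = 5¢
Coin 2 (quarter, 25¢): balance = 30¢
All coins inserted, balance 30¢ < price 45¢ → REFUND 30¢

Answer: REFUNDED 30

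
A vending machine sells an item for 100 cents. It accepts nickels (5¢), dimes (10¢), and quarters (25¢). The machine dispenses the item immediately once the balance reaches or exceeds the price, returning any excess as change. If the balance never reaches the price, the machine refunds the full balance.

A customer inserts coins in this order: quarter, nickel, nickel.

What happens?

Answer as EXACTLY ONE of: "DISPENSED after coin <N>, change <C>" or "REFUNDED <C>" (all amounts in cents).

Price: 100¢
Coin 1 (quarter, 25¢): balance = 25¢
Coin 2 (nickel, 5¢): balance = 30¢
Coin 3 (nickel, 5¢): balance = 35¢
All coins inserted, balance 35¢ < price 100¢ → REFUND 35¢

Answer: REFUNDED 35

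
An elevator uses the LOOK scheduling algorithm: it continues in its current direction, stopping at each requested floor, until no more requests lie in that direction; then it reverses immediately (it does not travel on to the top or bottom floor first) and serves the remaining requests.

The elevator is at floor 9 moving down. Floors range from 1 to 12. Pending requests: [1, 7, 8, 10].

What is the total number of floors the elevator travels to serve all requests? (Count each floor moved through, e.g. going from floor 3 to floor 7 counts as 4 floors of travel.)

Answer: 17

Derivation:
Start at floor 9 moving down, LOOK stop order: [8, 7, 1, 10]
  9 → 8: |8-9| = 1, total = 1
  8 → 7: |7-8| = 1, total = 2
  7 → 1: |1-7| = 6, total = 8
  1 → 10: |10-1| = 9, total = 17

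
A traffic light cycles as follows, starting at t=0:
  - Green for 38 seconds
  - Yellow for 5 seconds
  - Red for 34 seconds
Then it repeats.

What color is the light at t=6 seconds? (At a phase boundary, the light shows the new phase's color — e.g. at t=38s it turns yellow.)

Answer: green

Derivation:
Cycle length = 38 + 5 + 34 = 77s
t = 6, phase_t = 6 mod 77 = 6
6 < 38 (green end) → GREEN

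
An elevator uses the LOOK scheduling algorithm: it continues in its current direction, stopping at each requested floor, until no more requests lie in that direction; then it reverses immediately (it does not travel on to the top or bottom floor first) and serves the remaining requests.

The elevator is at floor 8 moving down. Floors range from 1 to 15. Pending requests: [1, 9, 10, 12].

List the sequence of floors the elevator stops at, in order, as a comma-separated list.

Answer: 1, 9, 10, 12

Derivation:
Current: 8, moving DOWN
Serve below first (descending): [1]
Then reverse, serve above (ascending): [9, 10, 12]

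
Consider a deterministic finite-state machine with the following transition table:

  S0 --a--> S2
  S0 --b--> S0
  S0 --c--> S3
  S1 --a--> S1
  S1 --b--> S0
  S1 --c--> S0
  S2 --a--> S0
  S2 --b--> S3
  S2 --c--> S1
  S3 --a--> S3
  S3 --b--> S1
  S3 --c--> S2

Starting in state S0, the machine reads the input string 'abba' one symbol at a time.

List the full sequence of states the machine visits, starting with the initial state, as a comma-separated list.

Start: S0
  read 'a': S0 --a--> S2
  read 'b': S2 --b--> S3
  read 'b': S3 --b--> S1
  read 'a': S1 --a--> S1

Answer: S0, S2, S3, S1, S1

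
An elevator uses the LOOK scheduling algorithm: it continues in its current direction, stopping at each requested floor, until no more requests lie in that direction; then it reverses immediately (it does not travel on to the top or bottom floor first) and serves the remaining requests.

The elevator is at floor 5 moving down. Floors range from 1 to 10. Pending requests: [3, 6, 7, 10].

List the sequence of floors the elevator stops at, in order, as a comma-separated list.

Answer: 3, 6, 7, 10

Derivation:
Current: 5, moving DOWN
Serve below first (descending): [3]
Then reverse, serve above (ascending): [6, 7, 10]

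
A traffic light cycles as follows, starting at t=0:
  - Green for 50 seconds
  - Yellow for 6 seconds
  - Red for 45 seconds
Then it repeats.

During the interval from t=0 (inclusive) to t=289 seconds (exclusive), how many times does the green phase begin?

Answer: 3

Derivation:
Cycle = 50+6+45 = 101s
green phase starts at t = k*101 + 0 for k=0,1,2,...
Need k*101+0 < 289 → k < 2.861
k ∈ {0, ..., 2} → 3 starts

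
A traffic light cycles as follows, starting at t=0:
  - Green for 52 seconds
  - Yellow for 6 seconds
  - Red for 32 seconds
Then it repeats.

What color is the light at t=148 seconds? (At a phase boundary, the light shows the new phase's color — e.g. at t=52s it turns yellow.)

Cycle length = 52 + 6 + 32 = 90s
t = 148, phase_t = 148 mod 90 = 58
58 >= 58 → RED

Answer: red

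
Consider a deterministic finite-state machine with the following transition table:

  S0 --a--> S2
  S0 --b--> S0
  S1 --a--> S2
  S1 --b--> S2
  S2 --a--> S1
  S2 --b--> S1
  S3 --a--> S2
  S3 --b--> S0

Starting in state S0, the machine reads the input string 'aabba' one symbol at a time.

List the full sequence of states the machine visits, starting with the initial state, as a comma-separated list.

Start: S0
  read 'a': S0 --a--> S2
  read 'a': S2 --a--> S1
  read 'b': S1 --b--> S2
  read 'b': S2 --b--> S1
  read 'a': S1 --a--> S2

Answer: S0, S2, S1, S2, S1, S2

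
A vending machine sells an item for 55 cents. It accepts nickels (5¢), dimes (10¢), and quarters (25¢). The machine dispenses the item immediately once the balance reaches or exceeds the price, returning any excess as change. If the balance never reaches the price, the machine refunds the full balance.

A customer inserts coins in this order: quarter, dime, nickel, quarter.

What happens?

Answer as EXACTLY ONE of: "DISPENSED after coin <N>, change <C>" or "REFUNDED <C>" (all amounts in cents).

Answer: DISPENSED after coin 4, change 10

Derivation:
Price: 55¢
Coin 1 (quarter, 25¢): balance = 25¢
Coin 2 (dime, 10¢): balance = 35¢
Coin 3 (nickel, 5¢): balance = 40¢
Coin 4 (quarter, 25¢): balance = 65¢
  → balance >= price → DISPENSE, change = 65 - 55 = 10¢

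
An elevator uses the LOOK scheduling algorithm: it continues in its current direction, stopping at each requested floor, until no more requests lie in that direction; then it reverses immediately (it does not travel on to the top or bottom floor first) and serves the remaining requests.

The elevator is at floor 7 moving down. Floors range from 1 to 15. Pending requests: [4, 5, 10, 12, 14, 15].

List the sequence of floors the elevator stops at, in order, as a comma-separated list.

Current: 7, moving DOWN
Serve below first (descending): [5, 4]
Then reverse, serve above (ascending): [10, 12, 14, 15]

Answer: 5, 4, 10, 12, 14, 15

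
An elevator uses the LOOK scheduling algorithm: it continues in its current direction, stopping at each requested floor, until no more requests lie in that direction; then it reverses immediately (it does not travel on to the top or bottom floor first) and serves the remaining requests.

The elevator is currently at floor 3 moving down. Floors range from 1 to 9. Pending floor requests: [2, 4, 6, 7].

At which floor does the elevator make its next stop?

Current floor: 3, direction: down
Requests above: [4, 6, 7]
Requests below: [2]
Moving down and requests lie below → nearest below is max([2]) = 2

Answer: 2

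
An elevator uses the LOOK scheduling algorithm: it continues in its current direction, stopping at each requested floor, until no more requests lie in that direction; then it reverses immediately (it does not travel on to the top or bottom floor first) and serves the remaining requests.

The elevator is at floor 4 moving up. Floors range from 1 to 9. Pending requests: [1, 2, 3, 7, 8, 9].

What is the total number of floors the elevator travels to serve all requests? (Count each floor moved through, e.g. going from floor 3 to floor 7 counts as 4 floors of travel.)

Start at floor 4 moving up, LOOK stop order: [7, 8, 9, 3, 2, 1]
  4 → 7: |7-4| = 3, total = 3
  7 → 8: |8-7| = 1, total = 4
  8 → 9: |9-8| = 1, total = 5
  9 → 3: |3-9| = 6, total = 11
  3 → 2: |2-3| = 1, total = 12
  2 → 1: |1-2| = 1, total = 13

Answer: 13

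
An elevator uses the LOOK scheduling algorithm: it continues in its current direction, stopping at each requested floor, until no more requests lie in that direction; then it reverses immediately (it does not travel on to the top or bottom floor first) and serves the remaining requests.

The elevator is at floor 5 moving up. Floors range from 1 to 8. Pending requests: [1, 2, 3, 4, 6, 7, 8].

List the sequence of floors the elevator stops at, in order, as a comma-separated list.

Answer: 6, 7, 8, 4, 3, 2, 1

Derivation:
Current: 5, moving UP
Serve above first (ascending): [6, 7, 8]
Then reverse, serve below (descending): [4, 3, 2, 1]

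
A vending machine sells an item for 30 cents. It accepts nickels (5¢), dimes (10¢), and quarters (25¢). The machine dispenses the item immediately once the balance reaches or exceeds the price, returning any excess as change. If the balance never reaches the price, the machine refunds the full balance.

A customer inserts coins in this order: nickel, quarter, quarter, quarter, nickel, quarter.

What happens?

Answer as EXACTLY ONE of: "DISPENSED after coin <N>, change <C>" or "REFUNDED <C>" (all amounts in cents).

Price: 30¢
Coin 1 (nickel, 5¢): balance = 5¢
Coin 2 (quarter, 25¢): balance = 30¢
  → balance >= price → DISPENSE, change = 30 - 30 = 0¢

Answer: DISPENSED after coin 2, change 0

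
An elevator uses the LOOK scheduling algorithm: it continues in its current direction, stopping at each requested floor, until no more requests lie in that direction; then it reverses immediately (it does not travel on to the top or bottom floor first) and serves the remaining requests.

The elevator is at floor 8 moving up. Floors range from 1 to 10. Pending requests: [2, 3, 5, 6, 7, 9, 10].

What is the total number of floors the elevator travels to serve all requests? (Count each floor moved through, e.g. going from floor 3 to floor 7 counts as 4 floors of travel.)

Start at floor 8 moving up, LOOK stop order: [9, 10, 7, 6, 5, 3, 2]
  8 → 9: |9-8| = 1, total = 1
  9 → 10: |10-9| = 1, total = 2
  10 → 7: |7-10| = 3, total = 5
  7 → 6: |6-7| = 1, total = 6
  6 → 5: |5-6| = 1, total = 7
  5 → 3: |3-5| = 2, total = 9
  3 → 2: |2-3| = 1, total = 10

Answer: 10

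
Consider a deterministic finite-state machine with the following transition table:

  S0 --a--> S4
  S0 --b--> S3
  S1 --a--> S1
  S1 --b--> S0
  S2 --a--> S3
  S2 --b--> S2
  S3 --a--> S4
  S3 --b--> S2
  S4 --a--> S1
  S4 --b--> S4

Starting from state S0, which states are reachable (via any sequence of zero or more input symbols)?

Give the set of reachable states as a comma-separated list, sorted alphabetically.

Answer: S0, S1, S2, S3, S4

Derivation:
BFS from S0:
  visit S0: S0--a-->S4 (new), S0--b-->S3 (new)
  visit S4: S4--a-->S1 (new), S4--b-->S4 (seen)
  visit S3: S3--a-->S4 (seen), S3--b-->S2 (new)
  visit S1: S1--a-->S1 (seen), S1--b-->S0 (seen)
  visit S2: S2--a-->S3 (seen), S2--b-->S2 (seen)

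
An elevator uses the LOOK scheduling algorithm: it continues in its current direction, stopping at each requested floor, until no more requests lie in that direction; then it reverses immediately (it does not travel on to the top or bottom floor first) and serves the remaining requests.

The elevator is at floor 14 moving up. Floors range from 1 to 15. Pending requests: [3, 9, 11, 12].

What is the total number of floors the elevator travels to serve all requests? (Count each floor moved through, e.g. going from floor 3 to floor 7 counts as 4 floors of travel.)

Answer: 11

Derivation:
Start at floor 14 moving up, LOOK stop order: [12, 11, 9, 3]
  14 → 12: |12-14| = 2, total = 2
  12 → 11: |11-12| = 1, total = 3
  11 → 9: |9-11| = 2, total = 5
  9 → 3: |3-9| = 6, total = 11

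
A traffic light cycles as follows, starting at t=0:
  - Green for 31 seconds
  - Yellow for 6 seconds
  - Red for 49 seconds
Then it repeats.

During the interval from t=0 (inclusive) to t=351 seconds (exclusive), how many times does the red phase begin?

Answer: 4

Derivation:
Cycle = 31+6+49 = 86s
red phase starts at t = k*86 + 37 for k=0,1,2,...
Need k*86+37 < 351 → k < 3.651
k ∈ {0, ..., 3} → 4 starts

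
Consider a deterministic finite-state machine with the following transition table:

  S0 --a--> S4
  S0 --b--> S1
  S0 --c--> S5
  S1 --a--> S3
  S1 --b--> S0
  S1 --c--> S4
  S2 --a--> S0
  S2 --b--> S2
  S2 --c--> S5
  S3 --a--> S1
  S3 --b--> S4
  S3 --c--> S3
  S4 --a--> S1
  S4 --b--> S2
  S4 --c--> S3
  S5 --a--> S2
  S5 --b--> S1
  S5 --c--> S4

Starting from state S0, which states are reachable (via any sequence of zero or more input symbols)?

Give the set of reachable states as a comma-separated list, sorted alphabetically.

Answer: S0, S1, S2, S3, S4, S5

Derivation:
BFS from S0:
  visit S0: S0--a-->S4 (new), S0--b-->S1 (new), S0--c-->S5 (new)
  visit S4: S4--a-->S1 (seen), S4--b-->S2 (new), S4--c-->S3 (new)
  visit S1: S1--a-->S3 (seen), S1--b-->S0 (seen), S1--c-->S4 (seen)
  visit S5: S5--a-->S2 (seen), S5--b-->S1 (seen), S5--c-->S4 (seen)
  visit S2: S2--a-->S0 (seen), S2--b-->S2 (seen), S2--c-->S5 (seen)
  visit S3: S3--a-->S1 (seen), S3--b-->S4 (seen), S3--c-->S3 (seen)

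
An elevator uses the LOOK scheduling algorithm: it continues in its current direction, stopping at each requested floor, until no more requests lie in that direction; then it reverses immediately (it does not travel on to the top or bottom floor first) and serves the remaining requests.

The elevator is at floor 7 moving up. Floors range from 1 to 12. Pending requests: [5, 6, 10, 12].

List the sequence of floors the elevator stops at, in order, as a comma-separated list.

Answer: 10, 12, 6, 5

Derivation:
Current: 7, moving UP
Serve above first (ascending): [10, 12]
Then reverse, serve below (descending): [6, 5]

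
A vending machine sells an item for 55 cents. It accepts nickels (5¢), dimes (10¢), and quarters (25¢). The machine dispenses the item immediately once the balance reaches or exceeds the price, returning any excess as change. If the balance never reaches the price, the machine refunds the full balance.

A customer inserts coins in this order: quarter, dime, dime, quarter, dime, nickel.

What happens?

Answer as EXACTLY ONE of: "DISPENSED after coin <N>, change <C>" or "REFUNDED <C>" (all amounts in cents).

Price: 55¢
Coin 1 (quarter, 25¢): balance = 25¢
Coin 2 (dime, 10¢): balance = 35¢
Coin 3 (dime, 10¢): balance = 45¢
Coin 4 (quarter, 25¢): balance = 70¢
  → balance >= price → DISPENSE, change = 70 - 55 = 15¢

Answer: DISPENSED after coin 4, change 15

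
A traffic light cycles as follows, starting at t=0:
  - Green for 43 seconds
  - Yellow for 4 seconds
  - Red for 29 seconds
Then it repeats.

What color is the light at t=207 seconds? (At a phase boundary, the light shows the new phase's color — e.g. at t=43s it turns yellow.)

Cycle length = 43 + 4 + 29 = 76s
t = 207, phase_t = 207 mod 76 = 55
55 >= 47 → RED

Answer: red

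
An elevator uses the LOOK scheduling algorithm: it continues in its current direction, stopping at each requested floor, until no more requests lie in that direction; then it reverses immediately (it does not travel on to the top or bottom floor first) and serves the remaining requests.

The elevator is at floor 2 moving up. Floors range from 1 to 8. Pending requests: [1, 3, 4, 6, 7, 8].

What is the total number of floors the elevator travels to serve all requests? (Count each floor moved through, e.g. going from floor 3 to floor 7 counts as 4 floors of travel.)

Start at floor 2 moving up, LOOK stop order: [3, 4, 6, 7, 8, 1]
  2 → 3: |3-2| = 1, total = 1
  3 → 4: |4-3| = 1, total = 2
  4 → 6: |6-4| = 2, total = 4
  6 → 7: |7-6| = 1, total = 5
  7 → 8: |8-7| = 1, total = 6
  8 → 1: |1-8| = 7, total = 13

Answer: 13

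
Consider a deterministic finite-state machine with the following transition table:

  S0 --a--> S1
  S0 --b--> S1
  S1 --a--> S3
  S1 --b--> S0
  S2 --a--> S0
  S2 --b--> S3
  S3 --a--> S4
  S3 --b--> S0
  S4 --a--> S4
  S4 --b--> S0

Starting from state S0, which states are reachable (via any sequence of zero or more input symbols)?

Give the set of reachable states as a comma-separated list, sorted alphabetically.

Answer: S0, S1, S3, S4

Derivation:
BFS from S0:
  visit S0: S0--a-->S1 (new), S0--b-->S1 (seen)
  visit S1: S1--a-->S3 (new), S1--b-->S0 (seen)
  visit S3: S3--a-->S4 (new), S3--b-->S0 (seen)
  visit S4: S4--a-->S4 (seen), S4--b-->S0 (seen)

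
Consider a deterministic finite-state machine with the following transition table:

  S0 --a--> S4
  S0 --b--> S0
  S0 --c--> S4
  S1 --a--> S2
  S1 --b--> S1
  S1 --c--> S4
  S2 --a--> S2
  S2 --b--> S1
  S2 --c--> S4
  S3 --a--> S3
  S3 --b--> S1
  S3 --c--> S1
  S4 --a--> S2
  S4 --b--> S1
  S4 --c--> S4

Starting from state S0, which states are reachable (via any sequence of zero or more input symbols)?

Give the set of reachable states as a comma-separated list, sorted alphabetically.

Answer: S0, S1, S2, S4

Derivation:
BFS from S0:
  visit S0: S0--a-->S4 (new), S0--b-->S0 (seen), S0--c-->S4 (seen)
  visit S4: S4--a-->S2 (new), S4--b-->S1 (new), S4--c-->S4 (seen)
  visit S2: S2--a-->S2 (seen), S2--b-->S1 (seen), S2--c-->S4 (seen)
  visit S1: S1--a-->S2 (seen), S1--b-->S1 (seen), S1--c-->S4 (seen)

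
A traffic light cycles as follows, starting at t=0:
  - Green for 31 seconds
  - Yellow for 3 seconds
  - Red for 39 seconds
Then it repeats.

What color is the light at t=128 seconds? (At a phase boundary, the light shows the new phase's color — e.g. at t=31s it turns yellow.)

Answer: red

Derivation:
Cycle length = 31 + 3 + 39 = 73s
t = 128, phase_t = 128 mod 73 = 55
55 >= 34 → RED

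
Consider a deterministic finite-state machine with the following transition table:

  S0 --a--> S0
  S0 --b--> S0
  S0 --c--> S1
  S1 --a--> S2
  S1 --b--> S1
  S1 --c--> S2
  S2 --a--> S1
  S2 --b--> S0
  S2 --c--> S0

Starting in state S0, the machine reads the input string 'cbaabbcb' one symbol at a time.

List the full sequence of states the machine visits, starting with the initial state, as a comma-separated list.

Start: S0
  read 'c': S0 --c--> S1
  read 'b': S1 --b--> S1
  read 'a': S1 --a--> S2
  read 'a': S2 --a--> S1
  read 'b': S1 --b--> S1
  read 'b': S1 --b--> S1
  read 'c': S1 --c--> S2
  read 'b': S2 --b--> S0

Answer: S0, S1, S1, S2, S1, S1, S1, S2, S0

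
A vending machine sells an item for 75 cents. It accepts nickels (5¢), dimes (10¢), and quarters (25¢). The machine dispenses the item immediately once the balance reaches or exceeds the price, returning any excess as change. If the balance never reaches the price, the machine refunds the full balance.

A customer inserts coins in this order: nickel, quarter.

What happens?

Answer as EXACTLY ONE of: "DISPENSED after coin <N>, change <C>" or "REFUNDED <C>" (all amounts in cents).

Answer: REFUNDED 30

Derivation:
Price: 75¢
Coin 1 (nickel, 5¢): balance = 5¢
Coin 2 (quarter, 25¢): balance = 30¢
All coins inserted, balance 30¢ < price 75¢ → REFUND 30¢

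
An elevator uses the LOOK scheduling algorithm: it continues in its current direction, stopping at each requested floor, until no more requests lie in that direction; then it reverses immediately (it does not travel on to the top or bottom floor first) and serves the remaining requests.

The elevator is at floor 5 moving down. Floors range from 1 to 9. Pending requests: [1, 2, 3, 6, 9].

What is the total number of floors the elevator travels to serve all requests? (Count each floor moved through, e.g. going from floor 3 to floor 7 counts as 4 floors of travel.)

Answer: 12

Derivation:
Start at floor 5 moving down, LOOK stop order: [3, 2, 1, 6, 9]
  5 → 3: |3-5| = 2, total = 2
  3 → 2: |2-3| = 1, total = 3
  2 → 1: |1-2| = 1, total = 4
  1 → 6: |6-1| = 5, total = 9
  6 → 9: |9-6| = 3, total = 12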